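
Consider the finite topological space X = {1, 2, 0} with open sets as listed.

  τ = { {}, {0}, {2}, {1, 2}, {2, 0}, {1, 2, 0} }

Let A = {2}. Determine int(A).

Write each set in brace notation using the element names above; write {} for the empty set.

open subsets of A: {}, {2}; so int(A) = {2}

{2}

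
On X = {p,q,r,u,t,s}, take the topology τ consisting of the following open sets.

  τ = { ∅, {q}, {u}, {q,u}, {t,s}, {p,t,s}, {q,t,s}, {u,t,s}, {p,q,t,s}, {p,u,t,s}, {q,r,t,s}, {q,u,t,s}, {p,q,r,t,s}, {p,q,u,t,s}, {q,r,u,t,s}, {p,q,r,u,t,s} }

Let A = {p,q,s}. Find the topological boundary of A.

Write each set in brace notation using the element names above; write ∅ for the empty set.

open subsets of A: ∅, {q}; so int(A) = {q}
closure: X∖int(X∖A) = X∖{u} = {p,q,r,t,s}
∂A = {p,q,r,t,s} minus {q} = {p,r,t,s}

{p,r,t,s}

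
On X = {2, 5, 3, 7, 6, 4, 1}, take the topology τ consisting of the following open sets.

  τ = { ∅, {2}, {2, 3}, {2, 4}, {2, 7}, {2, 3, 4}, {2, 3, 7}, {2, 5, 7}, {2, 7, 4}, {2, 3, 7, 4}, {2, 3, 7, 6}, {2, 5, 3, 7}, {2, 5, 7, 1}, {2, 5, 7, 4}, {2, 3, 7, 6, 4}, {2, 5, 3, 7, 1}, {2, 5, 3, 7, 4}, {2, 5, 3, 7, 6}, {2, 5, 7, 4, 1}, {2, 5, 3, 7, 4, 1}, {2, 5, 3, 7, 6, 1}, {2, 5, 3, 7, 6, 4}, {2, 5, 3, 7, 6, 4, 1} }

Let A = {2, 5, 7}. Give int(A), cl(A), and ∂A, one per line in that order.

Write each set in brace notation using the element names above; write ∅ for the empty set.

int(A) = {2, 5, 7}
cl(A)  = {2, 5, 3, 7, 6, 4, 1}
∂A     = {3, 6, 4, 1}

U open, U⊆A: ∅, {2}, {2, 7}, {2, 5, 7}. int(A) = ⋃ = {2, 5, 7}
X∖A={3, 6, 4, 1}, int(X∖A)=∅, hence cl(A)={2, 5, 3, 7, 6, 4, 1}
∂A: remove int from cl → {3, 6, 4, 1}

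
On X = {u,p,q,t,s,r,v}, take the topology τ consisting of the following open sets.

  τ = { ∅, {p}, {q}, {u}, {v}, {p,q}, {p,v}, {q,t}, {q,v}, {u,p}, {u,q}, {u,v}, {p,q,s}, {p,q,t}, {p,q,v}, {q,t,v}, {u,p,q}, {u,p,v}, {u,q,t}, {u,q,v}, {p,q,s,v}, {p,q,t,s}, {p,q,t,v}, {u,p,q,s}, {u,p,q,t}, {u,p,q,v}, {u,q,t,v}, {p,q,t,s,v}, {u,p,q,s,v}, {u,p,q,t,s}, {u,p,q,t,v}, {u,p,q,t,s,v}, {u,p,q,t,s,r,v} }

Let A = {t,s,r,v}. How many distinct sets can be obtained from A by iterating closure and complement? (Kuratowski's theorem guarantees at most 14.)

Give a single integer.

cl via duality: int({u,p,q}) = {u,p,q}, so X∖{u,p,q} = {t,s,r,v}
Write k for closure, c for complement:
  1. A     = {t,s,r,v}
  2. cA    = {u,p,q}
  3. kcA   = {u,p,q,t,s,r}
  4. ckcA  = {v}
  5. kckcA = {r,v}
  6. ckckcA = {u,p,q,t,s}
applying k or c yields no new set

6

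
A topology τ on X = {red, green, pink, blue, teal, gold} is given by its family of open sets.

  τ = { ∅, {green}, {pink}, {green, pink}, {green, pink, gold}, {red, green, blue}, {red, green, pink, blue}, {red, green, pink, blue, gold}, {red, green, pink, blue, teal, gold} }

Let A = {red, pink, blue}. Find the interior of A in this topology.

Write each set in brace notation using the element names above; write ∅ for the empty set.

opens ⊆ A: ∅, {pink}; union → int = {pink}

{pink}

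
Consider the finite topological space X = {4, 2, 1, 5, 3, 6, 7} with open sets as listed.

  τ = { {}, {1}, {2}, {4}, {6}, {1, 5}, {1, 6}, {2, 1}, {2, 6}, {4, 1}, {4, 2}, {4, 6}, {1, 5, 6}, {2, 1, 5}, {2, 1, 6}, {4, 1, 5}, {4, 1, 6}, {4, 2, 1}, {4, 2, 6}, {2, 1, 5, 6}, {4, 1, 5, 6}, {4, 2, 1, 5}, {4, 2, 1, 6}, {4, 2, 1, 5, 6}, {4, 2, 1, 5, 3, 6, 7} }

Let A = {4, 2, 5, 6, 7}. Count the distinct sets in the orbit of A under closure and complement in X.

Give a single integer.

8

X∖A={1, 3}, int(X∖A)={1}, hence cl(A)={4, 2, 5, 3, 6, 7}
Orbit (k=closure, c=complement):
  1. A     = {4, 2, 5, 6, 7}
  2. kA    = {4, 2, 5, 3, 6, 7}
  3. cA    = {1, 3}
  4. ckA   = {1}
  5. kcA   = {1, 5, 3, 7}
  6. ckcA  = {4, 2, 6}
  7. kckcA = {4, 2, 3, 6, 7}
  8. ckckcA = {1, 5}
(closed under both — stop)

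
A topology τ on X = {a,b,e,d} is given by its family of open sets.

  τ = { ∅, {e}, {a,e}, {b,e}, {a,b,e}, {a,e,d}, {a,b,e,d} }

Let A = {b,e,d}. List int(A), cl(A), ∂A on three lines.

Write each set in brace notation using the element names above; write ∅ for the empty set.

int(A) = {b,e}
cl(A)  = {a,b,e,d}
∂A     = {a,d}

interior: largest open inside A is {b,e} (from ∅, {e}, {b,e})
cl via duality: int({a}) = ∅, so X∖∅ = {a,b,e,d}
cl∖int = {a,d}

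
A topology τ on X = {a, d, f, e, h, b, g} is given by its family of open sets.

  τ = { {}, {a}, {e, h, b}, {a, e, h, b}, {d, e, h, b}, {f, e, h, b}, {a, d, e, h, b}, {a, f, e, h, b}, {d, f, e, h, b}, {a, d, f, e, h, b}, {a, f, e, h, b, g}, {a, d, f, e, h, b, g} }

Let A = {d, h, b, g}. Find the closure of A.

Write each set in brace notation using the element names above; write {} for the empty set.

{d, f, e, h, b, g}

cl via duality: int({a, f, e}) = {a}, so X∖{a} = {d, f, e, h, b, g}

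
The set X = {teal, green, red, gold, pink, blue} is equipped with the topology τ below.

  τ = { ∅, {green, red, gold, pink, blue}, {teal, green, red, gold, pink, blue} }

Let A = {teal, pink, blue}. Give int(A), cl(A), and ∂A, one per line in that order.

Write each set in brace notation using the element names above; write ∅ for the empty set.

int(A) = ∅
cl(A)  = {teal, green, red, gold, pink, blue}
∂A     = {teal, green, red, gold, pink, blue}

opens ⊆ A: ∅; union → int = ∅
complement {green, red, gold}; its interior ∅; cl(A) = X∖∅ = {teal, green, red, gold, pink, blue}
boundary = {teal, green, red, gold, pink, blue} ∖ ∅ = {teal, green, red, gold, pink, blue}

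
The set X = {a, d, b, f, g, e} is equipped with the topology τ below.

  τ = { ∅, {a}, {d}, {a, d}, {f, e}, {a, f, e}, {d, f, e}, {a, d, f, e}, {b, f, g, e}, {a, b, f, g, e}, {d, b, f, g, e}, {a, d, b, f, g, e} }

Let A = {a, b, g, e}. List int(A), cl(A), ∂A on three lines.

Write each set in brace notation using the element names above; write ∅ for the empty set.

int(A) = {a}
cl(A)  = {a, b, f, g, e}
∂A     = {b, f, g, e}

open subsets of A: ∅, {a}; so int(A) = {a}
closure: X∖int(X∖A) = X∖{d} = {a, b, f, g, e}
∂A = {a, b, f, g, e} minus {a} = {b, f, g, e}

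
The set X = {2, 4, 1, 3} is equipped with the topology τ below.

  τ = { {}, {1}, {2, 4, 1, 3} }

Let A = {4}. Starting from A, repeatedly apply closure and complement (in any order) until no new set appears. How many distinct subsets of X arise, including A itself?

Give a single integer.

6

closure: X∖int(X∖A) = X∖{1} = {2, 4, 3}
Let k=closure and c=complement:
  1. A     = {4}
  2. kA    = {2, 4, 3}
  3. cA    = {2, 1, 3}
  4. ckA   = {1}
  5. kcA   = {2, 4, 1, 3}
  6. ckcA  = {}
— saturated at 6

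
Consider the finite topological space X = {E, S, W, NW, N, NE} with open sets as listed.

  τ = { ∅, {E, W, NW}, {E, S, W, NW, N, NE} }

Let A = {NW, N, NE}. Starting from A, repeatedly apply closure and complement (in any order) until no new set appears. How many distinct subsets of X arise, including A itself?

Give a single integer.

4

X∖A={E, S, W}, int(X∖A)=∅, hence cl(A)={E, S, W, NW, N, NE}
Orbit (k=closure, c=complement):
  1. A     = {NW, N, NE}
  2. kA    = {E, S, W, NW, N, NE}
  3. cA    = {E, S, W}
  4. ckA   = ∅
(closed under both — stop)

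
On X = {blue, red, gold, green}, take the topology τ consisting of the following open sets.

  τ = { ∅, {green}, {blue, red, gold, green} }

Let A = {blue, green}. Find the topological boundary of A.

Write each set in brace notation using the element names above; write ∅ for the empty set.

{blue, red, gold}

opens ⊆ A: ∅, {green}; union → int = {green}
complement {red, gold}; its interior ∅; cl(A) = X∖∅ = {blue, red, gold, green}
boundary = {blue, red, gold, green} ∖ {green} = {blue, red, gold}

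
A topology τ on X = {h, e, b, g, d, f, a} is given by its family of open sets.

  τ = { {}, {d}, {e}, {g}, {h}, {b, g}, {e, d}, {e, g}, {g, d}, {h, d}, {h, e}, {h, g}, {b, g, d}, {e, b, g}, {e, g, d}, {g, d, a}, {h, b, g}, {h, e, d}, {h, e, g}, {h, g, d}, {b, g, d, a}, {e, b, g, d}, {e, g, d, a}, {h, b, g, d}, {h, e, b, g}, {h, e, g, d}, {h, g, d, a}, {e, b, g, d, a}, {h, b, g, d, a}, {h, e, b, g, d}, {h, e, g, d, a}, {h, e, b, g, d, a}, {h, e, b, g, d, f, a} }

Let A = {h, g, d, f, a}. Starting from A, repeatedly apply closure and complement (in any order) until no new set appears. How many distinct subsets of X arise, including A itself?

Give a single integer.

complement {e, b}; its interior {e}; cl(A) = X∖{e} = {h, b, g, d, f, a}
With k = closure, c = complement:
  1. A     = {h, g, d, f, a}
  2. kA    = {h, b, g, d, f, a}
  3. cA    = {e, b}
  4. ckA   = {e}
  5. kcA   = {e, b, f}
  6. kckA  = {e, f}
  7. ckcA  = {h, g, d, a}
  8. ckckA = {h, b, g, d, a}
k, c of each give nothing new

8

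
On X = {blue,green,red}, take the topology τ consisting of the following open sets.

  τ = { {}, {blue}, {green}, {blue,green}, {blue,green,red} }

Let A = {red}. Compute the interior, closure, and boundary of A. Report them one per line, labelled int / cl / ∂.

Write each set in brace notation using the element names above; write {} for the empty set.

int(A) = {}
cl(A)  = {red}
∂A     = {red}

interior: largest open inside A is {} (from {})
cl via duality: int({blue,green}) = {blue,green}, so X∖{blue,green} = {red}
cl∖int = {red}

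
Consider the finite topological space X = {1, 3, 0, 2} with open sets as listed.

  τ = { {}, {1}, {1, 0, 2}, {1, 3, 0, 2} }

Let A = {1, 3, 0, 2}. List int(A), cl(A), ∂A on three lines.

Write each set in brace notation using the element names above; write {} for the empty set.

U open, U⊆A: {}, {1}, {1, 0, 2}, {1, 3, 0, 2}. int(A) = ⋃ = {1, 3, 0, 2}
X∖A={}, int(X∖A)={}, hence cl(A)={1, 3, 0, 2}
∂A: remove int from cl → {}

int(A) = {1, 3, 0, 2}
cl(A)  = {1, 3, 0, 2}
∂A     = {}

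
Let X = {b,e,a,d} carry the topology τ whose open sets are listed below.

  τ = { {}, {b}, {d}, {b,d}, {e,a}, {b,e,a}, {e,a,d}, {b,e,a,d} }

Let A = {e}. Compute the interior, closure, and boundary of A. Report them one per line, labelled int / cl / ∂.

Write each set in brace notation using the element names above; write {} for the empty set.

U open, U⊆A: {}. int(A) = ⋃ = {}
X∖A={b,a,d}, int(X∖A)={b,d}, hence cl(A)={e,a}
∂A: remove int from cl → {e,a}

int(A) = {}
cl(A)  = {e,a}
∂A     = {e,a}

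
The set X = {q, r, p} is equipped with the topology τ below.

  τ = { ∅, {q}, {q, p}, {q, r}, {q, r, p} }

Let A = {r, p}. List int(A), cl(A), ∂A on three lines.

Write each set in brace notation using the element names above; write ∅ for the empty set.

int(A) = ∅
cl(A)  = {r, p}
∂A     = {r, p}

opens ⊆ A: ∅; union → int = ∅
complement {q}; its interior {q}; cl(A) = X∖{q} = {r, p}
boundary = {r, p} ∖ ∅ = {r, p}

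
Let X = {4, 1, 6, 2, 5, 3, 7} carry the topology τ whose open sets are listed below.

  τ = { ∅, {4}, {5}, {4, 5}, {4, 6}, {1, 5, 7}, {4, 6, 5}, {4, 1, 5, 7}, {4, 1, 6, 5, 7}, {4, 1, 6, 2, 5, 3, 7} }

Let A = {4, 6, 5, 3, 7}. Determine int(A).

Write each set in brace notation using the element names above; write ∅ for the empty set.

U open, U⊆A: ∅, {4}, {5}, {4, 5}, {4, 6}, {4, 6, 5}. int(A) = ⋃ = {4, 6, 5}

{4, 6, 5}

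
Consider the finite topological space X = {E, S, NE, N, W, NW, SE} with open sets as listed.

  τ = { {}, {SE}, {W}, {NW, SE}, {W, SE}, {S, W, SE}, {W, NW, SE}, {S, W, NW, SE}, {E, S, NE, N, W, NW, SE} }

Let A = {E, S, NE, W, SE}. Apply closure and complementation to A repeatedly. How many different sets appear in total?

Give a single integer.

X∖A={N, NW}, int(X∖A)={}, hence cl(A)={E, S, NE, N, W, NW, SE}
Orbit (k=closure, c=complement):
  1. A     = {E, S, NE, W, SE}
  2. kA    = {E, S, NE, N, W, NW, SE}
  3. cA    = {N, NW}
  4. ckA   = {}
  5. kcA   = {E, NE, N, NW}
  6. ckcA  = {S, W, SE}
(closed under both — stop)

6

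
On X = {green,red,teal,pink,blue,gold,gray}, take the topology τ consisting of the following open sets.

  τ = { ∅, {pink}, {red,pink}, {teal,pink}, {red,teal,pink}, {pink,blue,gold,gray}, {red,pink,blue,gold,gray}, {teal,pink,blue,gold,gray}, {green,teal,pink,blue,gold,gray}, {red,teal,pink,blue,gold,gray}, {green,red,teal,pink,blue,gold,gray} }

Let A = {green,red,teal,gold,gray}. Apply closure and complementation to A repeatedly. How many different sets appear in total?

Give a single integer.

closure: X∖int(X∖A) = X∖{pink} = {green,red,teal,blue,gold,gray}
Let k=closure and c=complement:
  1. A     = {green,red,teal,gold,gray}
  2. kA    = {green,red,teal,blue,gold,gray}
  3. cA    = {pink,blue}
  4. ckA   = {pink}
  5. kcA   = {green,red,teal,pink,blue,gold,gray}
  6. ckcA  = ∅
— saturated at 6

6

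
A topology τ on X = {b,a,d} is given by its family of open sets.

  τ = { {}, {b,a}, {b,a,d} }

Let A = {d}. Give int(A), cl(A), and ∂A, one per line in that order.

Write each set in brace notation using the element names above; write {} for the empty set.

int(A) = {}
cl(A)  = {d}
∂A     = {d}

interior: largest open inside A is {} (from {})
cl via duality: int({b,a}) = {b,a}, so X∖{b,a} = {d}
cl∖int = {d}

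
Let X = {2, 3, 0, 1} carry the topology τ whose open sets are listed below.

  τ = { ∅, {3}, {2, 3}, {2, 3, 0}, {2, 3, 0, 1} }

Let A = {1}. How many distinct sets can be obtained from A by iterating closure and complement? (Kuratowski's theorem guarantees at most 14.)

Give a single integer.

X∖A={2, 3, 0}, int(X∖A)={2, 3, 0}, hence cl(A)={1}
Orbit (k=closure, c=complement):
  1. A     = {1}
  2. cA    = {2, 3, 0}
  3. kcA   = {2, 3, 0, 1}
  4. ckcA  = ∅
(closed under both — stop)

4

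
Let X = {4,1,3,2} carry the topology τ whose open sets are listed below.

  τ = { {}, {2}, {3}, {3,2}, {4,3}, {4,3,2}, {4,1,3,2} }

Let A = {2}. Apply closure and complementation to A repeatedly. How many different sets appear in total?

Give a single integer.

4

X∖A={4,1,3}, int(X∖A)={4,3}, hence cl(A)={1,2}
Orbit (k=closure, c=complement):
  1. A     = {2}
  2. kA    = {1,2}
  3. cA    = {4,1,3}
  4. ckA   = {4,3}
(closed under both — stop)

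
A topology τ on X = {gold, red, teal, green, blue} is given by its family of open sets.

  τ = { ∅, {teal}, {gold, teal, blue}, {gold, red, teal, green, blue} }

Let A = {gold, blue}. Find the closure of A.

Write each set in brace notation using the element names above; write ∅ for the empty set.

cl via duality: int({red, teal, green}) = {teal}, so X∖{teal} = {gold, red, green, blue}

{gold, red, green, blue}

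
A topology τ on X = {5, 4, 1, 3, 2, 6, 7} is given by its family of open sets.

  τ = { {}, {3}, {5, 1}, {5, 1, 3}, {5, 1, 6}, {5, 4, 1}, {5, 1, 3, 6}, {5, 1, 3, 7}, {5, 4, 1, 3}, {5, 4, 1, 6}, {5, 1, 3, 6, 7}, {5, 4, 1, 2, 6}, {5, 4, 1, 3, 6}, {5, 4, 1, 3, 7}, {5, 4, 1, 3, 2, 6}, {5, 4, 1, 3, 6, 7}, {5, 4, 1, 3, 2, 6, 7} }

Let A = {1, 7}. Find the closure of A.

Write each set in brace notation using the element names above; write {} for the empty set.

closure: X∖int(X∖A) = X∖{3} = {5, 4, 1, 2, 6, 7}

{5, 4, 1, 2, 6, 7}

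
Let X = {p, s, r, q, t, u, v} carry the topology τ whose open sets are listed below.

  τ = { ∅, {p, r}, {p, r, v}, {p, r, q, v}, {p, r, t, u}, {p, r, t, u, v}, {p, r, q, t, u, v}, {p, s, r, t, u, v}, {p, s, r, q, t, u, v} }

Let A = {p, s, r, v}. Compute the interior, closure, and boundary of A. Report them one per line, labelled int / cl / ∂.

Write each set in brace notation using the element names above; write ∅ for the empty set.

opens ⊆ A: ∅, {p, r}, {p, r, v}; union → int = {p, r, v}
complement {q, t, u}; its interior ∅; cl(A) = X∖∅ = {p, s, r, q, t, u, v}
boundary = {p, s, r, q, t, u, v} ∖ {p, r, v} = {s, q, t, u}

int(A) = {p, r, v}
cl(A)  = {p, s, r, q, t, u, v}
∂A     = {s, q, t, u}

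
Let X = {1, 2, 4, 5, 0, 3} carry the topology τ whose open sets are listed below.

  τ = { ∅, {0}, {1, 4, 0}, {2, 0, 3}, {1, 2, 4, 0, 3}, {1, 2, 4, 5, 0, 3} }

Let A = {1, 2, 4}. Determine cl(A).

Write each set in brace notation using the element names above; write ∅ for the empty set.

cl via duality: int({5, 0, 3}) = {0}, so X∖{0} = {1, 2, 4, 5, 3}

{1, 2, 4, 5, 3}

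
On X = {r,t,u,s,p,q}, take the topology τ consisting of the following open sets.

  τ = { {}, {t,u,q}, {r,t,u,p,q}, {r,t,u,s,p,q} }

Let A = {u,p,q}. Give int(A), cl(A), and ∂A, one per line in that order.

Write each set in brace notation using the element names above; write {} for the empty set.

U open, U⊆A: {}. int(A) = ⋃ = {}
X∖A={r,t,s}, int(X∖A)={}, hence cl(A)={r,t,u,s,p,q}
∂A: remove int from cl → {r,t,u,s,p,q}

int(A) = {}
cl(A)  = {r,t,u,s,p,q}
∂A     = {r,t,u,s,p,q}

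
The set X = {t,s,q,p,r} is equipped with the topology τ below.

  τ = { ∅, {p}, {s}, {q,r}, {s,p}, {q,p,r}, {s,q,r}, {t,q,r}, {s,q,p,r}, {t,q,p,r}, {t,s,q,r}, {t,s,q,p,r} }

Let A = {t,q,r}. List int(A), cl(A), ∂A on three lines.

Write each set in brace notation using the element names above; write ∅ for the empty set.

int(A) = {t,q,r}
cl(A)  = {t,q,r}
∂A     = ∅

interior: largest open inside A is {t,q,r} (from ∅, {q,r}, {t,q,r})
cl via duality: int({s,p}) = {s,p}, so X∖{s,p} = {t,q,r}
cl∖int = ∅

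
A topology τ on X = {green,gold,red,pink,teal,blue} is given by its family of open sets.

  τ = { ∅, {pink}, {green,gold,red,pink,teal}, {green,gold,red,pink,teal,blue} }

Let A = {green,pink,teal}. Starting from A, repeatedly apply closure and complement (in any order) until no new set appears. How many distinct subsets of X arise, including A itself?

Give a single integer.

closure: X∖int(X∖A) = X∖∅ = {green,gold,red,pink,teal,blue}
Let k=closure and c=complement:
  1. A     = {green,pink,teal}
  2. kA    = {green,gold,red,pink,teal,blue}
  3. cA    = {gold,red,blue}
  4. ckA   = ∅
  5. kcA   = {green,gold,red,teal,blue}
  6. ckcA  = {pink}
— saturated at 6

6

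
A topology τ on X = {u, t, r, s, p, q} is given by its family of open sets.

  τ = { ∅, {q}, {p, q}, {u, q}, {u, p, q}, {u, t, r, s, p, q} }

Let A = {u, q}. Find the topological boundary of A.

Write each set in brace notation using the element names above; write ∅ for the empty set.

opens ⊆ A: ∅, {q}, {u, q}; union → int = {u, q}
complement {t, r, s, p}; its interior ∅; cl(A) = X∖∅ = {u, t, r, s, p, q}
boundary = {u, t, r, s, p, q} ∖ {u, q} = {t, r, s, p}

{t, r, s, p}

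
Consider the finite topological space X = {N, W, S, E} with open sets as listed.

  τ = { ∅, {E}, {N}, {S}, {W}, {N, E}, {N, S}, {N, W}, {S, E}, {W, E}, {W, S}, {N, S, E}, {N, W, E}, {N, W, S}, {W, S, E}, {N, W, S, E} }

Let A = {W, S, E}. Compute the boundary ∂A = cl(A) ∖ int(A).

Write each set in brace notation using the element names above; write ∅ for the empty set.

U open, U⊆A: ∅, {S}, {E}, {W}, {S, E}, {W, E}, {W, S}, {W, S, E}. int(A) = ⋃ = {W, S, E}
X∖A={N}, int(X∖A)={N}, hence cl(A)={W, S, E}
∂A: remove int from cl → ∅

∅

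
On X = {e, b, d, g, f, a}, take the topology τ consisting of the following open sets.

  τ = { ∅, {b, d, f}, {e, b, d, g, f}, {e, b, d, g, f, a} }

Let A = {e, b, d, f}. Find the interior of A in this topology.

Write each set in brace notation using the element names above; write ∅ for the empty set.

interior: largest open inside A is {b, d, f} (from ∅, {b, d, f})

{b, d, f}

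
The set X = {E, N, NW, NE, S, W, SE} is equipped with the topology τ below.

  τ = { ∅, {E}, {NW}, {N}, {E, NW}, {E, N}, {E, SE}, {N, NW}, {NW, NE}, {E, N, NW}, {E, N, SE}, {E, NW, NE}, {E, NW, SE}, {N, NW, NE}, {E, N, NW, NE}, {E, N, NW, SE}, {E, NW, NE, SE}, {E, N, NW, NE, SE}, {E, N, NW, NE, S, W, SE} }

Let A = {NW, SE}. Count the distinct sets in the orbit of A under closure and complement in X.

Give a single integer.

10

complement {E, N, NE, S, W}; its interior {E, N}; cl(A) = X∖{E, N} = {NW, NE, S, W, SE}
With k = closure, c = complement:
  1. A     = {NW, SE}
  2. kA    = {NW, NE, S, W, SE}
  3. cA    = {E, N, NE, S, W}
  4. ckA   = {E, N}
  5. kcA   = {E, N, NE, S, W, SE}
  6. kckA  = {E, N, S, W, SE}
  7. ckcA  = {NW}
  8. ckckA = {NW, NE}
  9. kckcA = {NW, NE, S, W}
  10. ckckcA = {E, N, SE}
k, c of each give nothing new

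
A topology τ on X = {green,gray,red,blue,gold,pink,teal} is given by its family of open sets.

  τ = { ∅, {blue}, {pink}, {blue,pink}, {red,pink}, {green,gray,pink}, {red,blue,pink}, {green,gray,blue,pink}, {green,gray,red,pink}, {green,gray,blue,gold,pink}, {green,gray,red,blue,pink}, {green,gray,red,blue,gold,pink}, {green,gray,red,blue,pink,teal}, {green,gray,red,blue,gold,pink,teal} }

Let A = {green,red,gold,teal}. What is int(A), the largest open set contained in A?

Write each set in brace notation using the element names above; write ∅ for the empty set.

interior: largest open inside A is ∅ (from ∅)

∅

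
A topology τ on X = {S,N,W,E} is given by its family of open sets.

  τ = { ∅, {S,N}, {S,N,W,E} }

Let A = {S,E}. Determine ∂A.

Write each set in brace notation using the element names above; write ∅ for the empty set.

{S,N,W,E}

interior: largest open inside A is ∅ (from ∅)
cl via duality: int({N,W}) = ∅, so X∖∅ = {S,N,W,E}
cl∖int = {S,N,W,E}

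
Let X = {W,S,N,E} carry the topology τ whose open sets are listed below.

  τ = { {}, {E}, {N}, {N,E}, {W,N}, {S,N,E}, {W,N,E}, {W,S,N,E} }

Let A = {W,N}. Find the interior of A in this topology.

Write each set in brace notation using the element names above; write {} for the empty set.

opens ⊆ A: {}, {N}, {W,N}; union → int = {W,N}

{W,N}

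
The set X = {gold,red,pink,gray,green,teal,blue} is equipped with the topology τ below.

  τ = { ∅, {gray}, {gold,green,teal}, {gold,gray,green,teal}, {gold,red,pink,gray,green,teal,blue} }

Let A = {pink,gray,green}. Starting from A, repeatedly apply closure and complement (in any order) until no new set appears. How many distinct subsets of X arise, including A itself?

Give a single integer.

8

closure: X∖int(X∖A) = X∖∅ = {gold,red,pink,gray,green,teal,blue}
Let k=closure and c=complement:
  1. A     = {pink,gray,green}
  2. kA    = {gold,red,pink,gray,green,teal,blue}
  3. cA    = {gold,red,teal,blue}
  4. ckA   = ∅
  5. kcA   = {gold,red,pink,green,teal,blue}
  6. ckcA  = {gray}
  7. kckcA = {red,pink,gray,blue}
  8. ckckcA = {gold,green,teal}
— saturated at 8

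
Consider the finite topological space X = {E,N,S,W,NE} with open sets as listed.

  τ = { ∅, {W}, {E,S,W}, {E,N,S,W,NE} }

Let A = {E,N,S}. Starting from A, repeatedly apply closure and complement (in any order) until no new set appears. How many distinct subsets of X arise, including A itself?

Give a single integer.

cl via duality: int({W,NE}) = {W}, so X∖{W} = {E,N,S,NE}
Write k for closure, c for complement:
  1. A     = {E,N,S}
  2. kA    = {E,N,S,NE}
  3. cA    = {W,NE}
  4. ckA   = {W}
  5. kcA   = {E,N,S,W,NE}
  6. ckcA  = ∅
applying k or c yields no new set

6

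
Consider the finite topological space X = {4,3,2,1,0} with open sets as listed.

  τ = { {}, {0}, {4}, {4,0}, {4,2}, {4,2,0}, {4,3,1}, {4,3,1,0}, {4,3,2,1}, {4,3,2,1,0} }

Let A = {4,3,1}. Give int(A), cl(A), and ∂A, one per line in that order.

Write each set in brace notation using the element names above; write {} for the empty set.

int(A) = {4,3,1}
cl(A)  = {4,3,2,1}
∂A     = {2}

opens ⊆ A: {}, {4}, {4,3,1}; union → int = {4,3,1}
complement {2,0}; its interior {0}; cl(A) = X∖{0} = {4,3,2,1}
boundary = {4,3,2,1} ∖ {4,3,1} = {2}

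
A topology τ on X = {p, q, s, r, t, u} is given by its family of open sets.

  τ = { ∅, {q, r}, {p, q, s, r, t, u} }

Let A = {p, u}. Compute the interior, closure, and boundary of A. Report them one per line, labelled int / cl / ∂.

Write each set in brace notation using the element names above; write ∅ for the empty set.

int(A) = ∅
cl(A)  = {p, s, t, u}
∂A     = {p, s, t, u}

opens ⊆ A: ∅; union → int = ∅
complement {q, s, r, t}; its interior {q, r}; cl(A) = X∖{q, r} = {p, s, t, u}
boundary = {p, s, t, u} ∖ ∅ = {p, s, t, u}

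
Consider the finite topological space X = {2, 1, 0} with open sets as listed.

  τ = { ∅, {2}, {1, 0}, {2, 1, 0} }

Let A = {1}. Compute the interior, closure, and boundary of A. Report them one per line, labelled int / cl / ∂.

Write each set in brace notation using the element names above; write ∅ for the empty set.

open subsets of A: ∅; so int(A) = ∅
closure: X∖int(X∖A) = X∖{2} = {1, 0}
∂A = {1, 0} minus ∅ = {1, 0}

int(A) = ∅
cl(A)  = {1, 0}
∂A     = {1, 0}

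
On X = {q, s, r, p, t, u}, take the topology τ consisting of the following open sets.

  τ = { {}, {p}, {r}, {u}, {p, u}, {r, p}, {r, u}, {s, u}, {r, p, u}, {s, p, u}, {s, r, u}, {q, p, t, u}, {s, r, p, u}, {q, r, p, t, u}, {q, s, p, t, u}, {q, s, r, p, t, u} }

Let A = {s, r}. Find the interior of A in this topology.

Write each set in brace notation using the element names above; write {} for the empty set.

U open, U⊆A: {}, {r}. int(A) = ⋃ = {r}

{r}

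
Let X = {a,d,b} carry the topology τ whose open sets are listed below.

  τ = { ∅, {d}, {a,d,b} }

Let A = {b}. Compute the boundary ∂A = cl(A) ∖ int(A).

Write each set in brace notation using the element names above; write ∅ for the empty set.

{a,b}

interior: largest open inside A is ∅ (from ∅)
cl via duality: int({a,d}) = {d}, so X∖{d} = {a,b}
cl∖int = {a,b}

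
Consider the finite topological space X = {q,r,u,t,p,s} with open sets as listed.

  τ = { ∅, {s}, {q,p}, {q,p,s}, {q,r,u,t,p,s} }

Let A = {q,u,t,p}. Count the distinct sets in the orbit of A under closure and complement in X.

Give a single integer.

6

closure: X∖int(X∖A) = X∖{s} = {q,r,u,t,p}
Let k=closure and c=complement:
  1. A     = {q,u,t,p}
  2. kA    = {q,r,u,t,p}
  3. cA    = {r,s}
  4. ckA   = {s}
  5. kcA   = {r,u,t,s}
  6. ckcA  = {q,p}
— saturated at 6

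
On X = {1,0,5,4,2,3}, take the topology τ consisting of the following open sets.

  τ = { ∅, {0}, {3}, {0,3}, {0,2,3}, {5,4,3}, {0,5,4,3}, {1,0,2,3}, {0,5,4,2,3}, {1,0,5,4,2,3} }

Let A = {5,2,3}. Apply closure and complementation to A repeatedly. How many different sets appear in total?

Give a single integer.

8

X∖A={1,0,4}, int(X∖A)={0}, hence cl(A)={1,5,4,2,3}
Orbit (k=closure, c=complement):
  1. A     = {5,2,3}
  2. kA    = {1,5,4,2,3}
  3. cA    = {1,0,4}
  4. ckA   = {0}
  5. kcA   = {1,0,5,4,2}
  6. kckA  = {1,0,2}
  7. ckcA  = {3}
  8. ckckA = {5,4,3}
(closed under both — stop)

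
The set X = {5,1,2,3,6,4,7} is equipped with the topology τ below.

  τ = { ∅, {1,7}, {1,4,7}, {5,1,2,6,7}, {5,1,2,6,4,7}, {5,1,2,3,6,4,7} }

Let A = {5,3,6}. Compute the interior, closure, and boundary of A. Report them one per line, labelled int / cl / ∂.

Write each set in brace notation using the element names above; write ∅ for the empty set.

open subsets of A: ∅; so int(A) = ∅
closure: X∖int(X∖A) = X∖{1,4,7} = {5,2,3,6}
∂A = {5,2,3,6} minus ∅ = {5,2,3,6}

int(A) = ∅
cl(A)  = {5,2,3,6}
∂A     = {5,2,3,6}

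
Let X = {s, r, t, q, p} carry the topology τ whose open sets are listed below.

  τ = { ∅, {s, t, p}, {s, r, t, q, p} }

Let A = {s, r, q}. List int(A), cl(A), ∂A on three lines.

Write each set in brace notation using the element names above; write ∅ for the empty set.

interior: largest open inside A is ∅ (from ∅)
cl via duality: int({t, p}) = ∅, so X∖∅ = {s, r, t, q, p}
cl∖int = {s, r, t, q, p}

int(A) = ∅
cl(A)  = {s, r, t, q, p}
∂A     = {s, r, t, q, p}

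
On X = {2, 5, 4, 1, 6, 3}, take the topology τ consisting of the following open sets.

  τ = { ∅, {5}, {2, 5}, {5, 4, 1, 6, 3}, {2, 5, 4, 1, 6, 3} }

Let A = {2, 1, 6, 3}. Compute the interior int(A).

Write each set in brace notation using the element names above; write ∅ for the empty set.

interior: largest open inside A is ∅ (from ∅)

∅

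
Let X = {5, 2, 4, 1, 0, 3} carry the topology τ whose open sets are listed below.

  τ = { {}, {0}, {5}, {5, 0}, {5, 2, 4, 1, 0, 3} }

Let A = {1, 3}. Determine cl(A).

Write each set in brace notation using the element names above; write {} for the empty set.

{2, 4, 1, 3}

closure: X∖int(X∖A) = X∖{5, 0} = {2, 4, 1, 3}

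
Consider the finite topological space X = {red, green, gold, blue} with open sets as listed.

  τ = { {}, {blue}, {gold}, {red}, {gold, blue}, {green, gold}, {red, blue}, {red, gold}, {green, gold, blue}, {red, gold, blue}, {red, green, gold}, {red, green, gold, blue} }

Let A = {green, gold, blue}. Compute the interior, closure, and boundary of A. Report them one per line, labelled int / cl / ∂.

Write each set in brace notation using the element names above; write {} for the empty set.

int(A) = {green, gold, blue}
cl(A)  = {green, gold, blue}
∂A     = {}

interior: largest open inside A is {green, gold, blue} (from {}, {gold}, {blue}, {green, gold}, {gold, blue}, {green, gold, blue})
cl via duality: int({red}) = {red}, so X∖{red} = {green, gold, blue}
cl∖int = {}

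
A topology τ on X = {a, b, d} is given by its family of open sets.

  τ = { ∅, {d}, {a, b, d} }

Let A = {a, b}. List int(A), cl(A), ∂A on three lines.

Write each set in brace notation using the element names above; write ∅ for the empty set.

int(A) = ∅
cl(A)  = {a, b}
∂A     = {a, b}

U open, U⊆A: ∅. int(A) = ⋃ = ∅
X∖A={d}, int(X∖A)={d}, hence cl(A)={a, b}
∂A: remove int from cl → {a, b}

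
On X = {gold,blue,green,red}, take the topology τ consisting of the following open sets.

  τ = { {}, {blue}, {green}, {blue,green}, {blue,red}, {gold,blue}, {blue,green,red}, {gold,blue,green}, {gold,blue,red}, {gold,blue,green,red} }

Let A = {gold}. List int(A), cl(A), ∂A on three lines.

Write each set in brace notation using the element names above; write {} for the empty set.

int(A) = {}
cl(A)  = {gold}
∂A     = {gold}

open subsets of A: {}; so int(A) = {}
closure: X∖int(X∖A) = X∖{blue,green,red} = {gold}
∂A = {gold} minus {} = {gold}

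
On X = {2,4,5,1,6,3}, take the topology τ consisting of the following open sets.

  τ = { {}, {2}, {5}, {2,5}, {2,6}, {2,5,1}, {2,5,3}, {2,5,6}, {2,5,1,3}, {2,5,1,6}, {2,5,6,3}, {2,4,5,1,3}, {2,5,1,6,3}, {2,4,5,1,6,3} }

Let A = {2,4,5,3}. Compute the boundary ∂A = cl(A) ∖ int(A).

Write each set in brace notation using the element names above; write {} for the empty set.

U open, U⊆A: {}, {2}, {5}, {2,5}, {2,5,3}. int(A) = ⋃ = {2,5,3}
X∖A={1,6}, int(X∖A)={}, hence cl(A)={2,4,5,1,6,3}
∂A: remove int from cl → {4,1,6}

{4,1,6}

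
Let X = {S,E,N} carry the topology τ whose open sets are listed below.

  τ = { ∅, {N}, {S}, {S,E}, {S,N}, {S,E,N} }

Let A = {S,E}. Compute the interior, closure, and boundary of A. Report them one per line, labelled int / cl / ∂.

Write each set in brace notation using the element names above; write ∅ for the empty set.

opens ⊆ A: ∅, {S}, {S,E}; union → int = {S,E}
complement {N}; its interior {N}; cl(A) = X∖{N} = {S,E}
boundary = {S,E} ∖ {S,E} = ∅

int(A) = {S,E}
cl(A)  = {S,E}
∂A     = ∅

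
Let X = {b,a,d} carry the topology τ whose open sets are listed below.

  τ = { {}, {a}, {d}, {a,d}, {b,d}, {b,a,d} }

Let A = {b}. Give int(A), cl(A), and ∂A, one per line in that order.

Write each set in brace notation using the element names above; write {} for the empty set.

int(A) = {}
cl(A)  = {b}
∂A     = {b}

U open, U⊆A: {}. int(A) = ⋃ = {}
X∖A={a,d}, int(X∖A)={a,d}, hence cl(A)={b}
∂A: remove int from cl → {b}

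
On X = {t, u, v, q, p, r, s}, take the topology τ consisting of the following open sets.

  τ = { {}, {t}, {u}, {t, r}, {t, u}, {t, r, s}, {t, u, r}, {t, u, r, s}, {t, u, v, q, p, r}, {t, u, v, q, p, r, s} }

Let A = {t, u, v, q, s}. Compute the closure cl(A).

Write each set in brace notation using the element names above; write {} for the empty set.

X∖A={p, r}, int(X∖A)={}, hence cl(A)={t, u, v, q, p, r, s}

{t, u, v, q, p, r, s}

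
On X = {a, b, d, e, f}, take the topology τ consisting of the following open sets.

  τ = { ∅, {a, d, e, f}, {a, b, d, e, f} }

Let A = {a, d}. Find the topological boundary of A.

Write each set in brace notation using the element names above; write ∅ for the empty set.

{a, b, d, e, f}

open subsets of A: ∅; so int(A) = ∅
closure: X∖int(X∖A) = X∖∅ = {a, b, d, e, f}
∂A = {a, b, d, e, f} minus ∅ = {a, b, d, e, f}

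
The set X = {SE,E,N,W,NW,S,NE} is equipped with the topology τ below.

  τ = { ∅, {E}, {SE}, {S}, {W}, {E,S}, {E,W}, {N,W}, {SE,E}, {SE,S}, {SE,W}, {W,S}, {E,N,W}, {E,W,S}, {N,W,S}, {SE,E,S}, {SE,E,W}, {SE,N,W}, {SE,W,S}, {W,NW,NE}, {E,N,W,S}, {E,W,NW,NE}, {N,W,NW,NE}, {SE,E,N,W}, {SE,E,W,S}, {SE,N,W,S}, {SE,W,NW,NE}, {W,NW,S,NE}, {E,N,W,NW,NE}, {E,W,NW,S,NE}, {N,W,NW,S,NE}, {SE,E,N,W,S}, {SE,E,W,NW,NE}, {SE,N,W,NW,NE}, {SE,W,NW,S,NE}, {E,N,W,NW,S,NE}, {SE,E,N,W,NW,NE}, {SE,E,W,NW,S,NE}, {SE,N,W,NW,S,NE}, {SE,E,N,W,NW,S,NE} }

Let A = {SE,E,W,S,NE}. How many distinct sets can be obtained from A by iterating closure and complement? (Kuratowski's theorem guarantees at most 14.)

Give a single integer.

closure: X∖int(X∖A) = X∖∅ = {SE,E,N,W,NW,S,NE}
Let k=closure and c=complement:
  1. A     = {SE,E,W,S,NE}
  2. kA    = {SE,E,N,W,NW,S,NE}
  3. cA    = {N,NW}
  4. ckA   = ∅
  5. kcA   = {N,NW,NE}
  6. ckcA  = {SE,E,W,S}
— saturated at 6

6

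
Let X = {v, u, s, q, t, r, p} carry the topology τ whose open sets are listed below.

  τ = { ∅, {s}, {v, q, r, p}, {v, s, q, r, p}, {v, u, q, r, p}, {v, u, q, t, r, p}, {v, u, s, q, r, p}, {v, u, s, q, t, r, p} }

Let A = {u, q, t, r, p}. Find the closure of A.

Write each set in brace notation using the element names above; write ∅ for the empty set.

cl via duality: int({v, s}) = {s}, so X∖{s} = {v, u, q, t, r, p}

{v, u, q, t, r, p}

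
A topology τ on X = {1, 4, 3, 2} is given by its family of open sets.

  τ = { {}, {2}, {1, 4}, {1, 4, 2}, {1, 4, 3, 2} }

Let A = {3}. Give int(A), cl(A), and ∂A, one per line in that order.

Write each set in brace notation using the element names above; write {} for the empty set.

U open, U⊆A: {}. int(A) = ⋃ = {}
X∖A={1, 4, 2}, int(X∖A)={1, 4, 2}, hence cl(A)={3}
∂A: remove int from cl → {3}

int(A) = {}
cl(A)  = {3}
∂A     = {3}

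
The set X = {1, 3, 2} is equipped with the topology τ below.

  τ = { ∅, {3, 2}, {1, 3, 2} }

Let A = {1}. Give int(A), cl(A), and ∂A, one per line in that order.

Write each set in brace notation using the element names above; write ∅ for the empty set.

int(A) = ∅
cl(A)  = {1}
∂A     = {1}

U open, U⊆A: ∅. int(A) = ⋃ = ∅
X∖A={3, 2}, int(X∖A)={3, 2}, hence cl(A)={1}
∂A: remove int from cl → {1}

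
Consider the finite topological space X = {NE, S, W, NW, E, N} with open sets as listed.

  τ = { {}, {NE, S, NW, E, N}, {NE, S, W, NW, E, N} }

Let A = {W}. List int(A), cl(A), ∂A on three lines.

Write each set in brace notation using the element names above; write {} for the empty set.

int(A) = {}
cl(A)  = {W}
∂A     = {W}

open subsets of A: {}; so int(A) = {}
closure: X∖int(X∖A) = X∖{NE, S, NW, E, N} = {W}
∂A = {W} minus {} = {W}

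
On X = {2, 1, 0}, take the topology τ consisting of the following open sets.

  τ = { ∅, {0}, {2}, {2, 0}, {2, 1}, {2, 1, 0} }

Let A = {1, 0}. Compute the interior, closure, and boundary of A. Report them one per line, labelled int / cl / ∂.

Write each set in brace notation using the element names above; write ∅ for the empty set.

open subsets of A: ∅, {0}; so int(A) = {0}
closure: X∖int(X∖A) = X∖{2} = {1, 0}
∂A = {1, 0} minus {0} = {1}

int(A) = {0}
cl(A)  = {1, 0}
∂A     = {1}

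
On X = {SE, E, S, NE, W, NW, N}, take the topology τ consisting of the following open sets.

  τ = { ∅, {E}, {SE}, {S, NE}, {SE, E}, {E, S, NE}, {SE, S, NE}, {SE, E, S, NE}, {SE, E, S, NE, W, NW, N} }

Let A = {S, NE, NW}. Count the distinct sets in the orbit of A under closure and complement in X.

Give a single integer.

6

closure: X∖int(X∖A) = X∖{SE, E} = {S, NE, W, NW, N}
Let k=closure and c=complement:
  1. A     = {S, NE, NW}
  2. kA    = {S, NE, W, NW, N}
  3. cA    = {SE, E, W, N}
  4. ckA   = {SE, E}
  5. kcA   = {SE, E, W, NW, N}
  6. ckcA  = {S, NE}
— saturated at 6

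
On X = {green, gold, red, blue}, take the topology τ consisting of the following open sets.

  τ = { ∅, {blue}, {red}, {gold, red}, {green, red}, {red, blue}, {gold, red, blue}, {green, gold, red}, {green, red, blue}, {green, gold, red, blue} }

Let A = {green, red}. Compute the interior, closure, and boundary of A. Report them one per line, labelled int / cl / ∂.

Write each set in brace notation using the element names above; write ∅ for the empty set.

int(A) = {green, red}
cl(A)  = {green, gold, red}
∂A     = {gold}

interior: largest open inside A is {green, red} (from ∅, {red}, {green, red})
cl via duality: int({gold, blue}) = {blue}, so X∖{blue} = {green, gold, red}
cl∖int = {gold}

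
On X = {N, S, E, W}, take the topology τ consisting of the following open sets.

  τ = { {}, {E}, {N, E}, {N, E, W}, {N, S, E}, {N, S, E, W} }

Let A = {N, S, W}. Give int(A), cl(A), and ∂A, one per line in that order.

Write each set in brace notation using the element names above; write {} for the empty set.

open subsets of A: {}; so int(A) = {}
closure: X∖int(X∖A) = X∖{E} = {N, S, W}
∂A = {N, S, W} minus {} = {N, S, W}

int(A) = {}
cl(A)  = {N, S, W}
∂A     = {N, S, W}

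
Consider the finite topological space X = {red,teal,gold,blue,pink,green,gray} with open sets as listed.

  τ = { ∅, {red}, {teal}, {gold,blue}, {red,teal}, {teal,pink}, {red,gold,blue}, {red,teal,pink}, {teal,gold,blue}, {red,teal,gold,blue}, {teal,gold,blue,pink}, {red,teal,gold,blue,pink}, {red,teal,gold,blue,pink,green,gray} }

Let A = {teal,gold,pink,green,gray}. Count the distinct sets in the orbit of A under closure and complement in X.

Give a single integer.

complement {red,blue}; its interior {red}; cl(A) = X∖{red} = {teal,gold,blue,pink,green,gray}
With k = closure, c = complement:
  1. A     = {teal,gold,pink,green,gray}
  2. kA    = {teal,gold,blue,pink,green,gray}
  3. cA    = {red,blue}
  4. ckA   = {red}
  5. kcA   = {red,gold,blue,green,gray}
  6. kckA  = {red,green,gray}
  7. ckcA  = {teal,pink}
  8. ckckA = {teal,gold,blue,pink}
  9. kckcA = {teal,pink,green,gray}
  10. ckckcA = {red,gold,blue}
k, c of each give nothing new

10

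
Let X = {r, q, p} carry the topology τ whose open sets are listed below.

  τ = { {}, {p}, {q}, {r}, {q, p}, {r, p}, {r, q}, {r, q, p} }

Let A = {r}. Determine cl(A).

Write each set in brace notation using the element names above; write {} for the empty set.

{r}

complement {q, p}; its interior {q, p}; cl(A) = X∖{q, p} = {r}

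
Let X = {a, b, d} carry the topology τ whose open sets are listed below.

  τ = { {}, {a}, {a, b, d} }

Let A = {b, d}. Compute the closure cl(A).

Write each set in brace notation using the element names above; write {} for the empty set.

{b, d}

X∖A={a}, int(X∖A)={a}, hence cl(A)={b, d}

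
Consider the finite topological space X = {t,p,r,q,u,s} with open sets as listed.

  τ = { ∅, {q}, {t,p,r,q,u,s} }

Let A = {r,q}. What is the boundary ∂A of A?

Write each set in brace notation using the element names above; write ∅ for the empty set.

U open, U⊆A: ∅, {q}. int(A) = ⋃ = {q}
X∖A={t,p,u,s}, int(X∖A)=∅, hence cl(A)={t,p,r,q,u,s}
∂A: remove int from cl → {t,p,r,u,s}

{t,p,r,u,s}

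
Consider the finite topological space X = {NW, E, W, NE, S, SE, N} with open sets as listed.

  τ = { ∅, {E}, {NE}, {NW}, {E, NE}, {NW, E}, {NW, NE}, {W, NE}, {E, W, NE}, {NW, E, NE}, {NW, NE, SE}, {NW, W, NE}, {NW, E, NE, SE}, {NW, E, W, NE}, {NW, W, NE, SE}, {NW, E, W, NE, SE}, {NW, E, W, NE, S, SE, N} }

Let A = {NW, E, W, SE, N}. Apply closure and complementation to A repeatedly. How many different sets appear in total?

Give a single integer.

8

cl via duality: int({NE, S}) = {NE}, so X∖{NE} = {NW, E, W, S, SE, N}
Write k for closure, c for complement:
  1. A     = {NW, E, W, SE, N}
  2. kA    = {NW, E, W, S, SE, N}
  3. cA    = {NE, S}
  4. ckA   = {NE}
  5. kcA   = {W, NE, S, SE, N}
  6. ckcA  = {NW, E}
  7. kckcA = {NW, E, S, SE, N}
  8. ckckcA = {W, NE}
applying k or c yields no new set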